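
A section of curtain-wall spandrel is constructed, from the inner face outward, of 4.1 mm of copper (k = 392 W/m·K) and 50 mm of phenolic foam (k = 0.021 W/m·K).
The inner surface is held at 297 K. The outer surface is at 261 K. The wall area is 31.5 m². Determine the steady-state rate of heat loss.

Series thermal resistances:
R_copper = L/(kA) = 0.0041/(392×31.5) = 3.32×10^-7 K/W
R_phenolic foam = L/(kA) = 0.05/(0.021×31.5) = 0.07559 K/W
R_total = 0.07559 K/W
Q = ΔT / R_total = 36 / 0.07559

Q ≈ 476 W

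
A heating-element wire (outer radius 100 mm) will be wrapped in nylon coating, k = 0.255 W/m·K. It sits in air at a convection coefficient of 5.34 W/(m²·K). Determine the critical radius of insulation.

r_cr ≈ 47.8 mm

For a cylinder r_cr = k/h = 0.255/5.34
r_cr = 47.8 mm; since the bare radius (100 mm) is above r_cr, any added insulation will reduce heat loss.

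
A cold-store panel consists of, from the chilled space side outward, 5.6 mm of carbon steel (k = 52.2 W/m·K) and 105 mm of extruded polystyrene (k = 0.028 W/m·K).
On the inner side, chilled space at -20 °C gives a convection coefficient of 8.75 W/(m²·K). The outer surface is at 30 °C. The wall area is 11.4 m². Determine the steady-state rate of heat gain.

Q ≈ 148 W

Model the wall as resistances in series:
R_inner film = 1/(h_i·A) = 1/(8.75×11.4) = 0.01003 K/W
R_carbon steel = L/(kA) = 0.0056/(52.2×11.4) = 9.41×10^-6 K/W
R_extruded polystyrene = L/(kA) = 0.105/(0.028×11.4) = 0.3289 K/W
R_total = 0.339 K/W
Q = ΔT / R_total = 50 / 0.339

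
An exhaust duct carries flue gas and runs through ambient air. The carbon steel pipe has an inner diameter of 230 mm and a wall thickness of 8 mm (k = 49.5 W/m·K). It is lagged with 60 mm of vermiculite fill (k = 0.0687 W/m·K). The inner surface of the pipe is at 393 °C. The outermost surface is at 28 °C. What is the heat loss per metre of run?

q′ ≈ 396 W/m

Cylindrical conduction, so R = ln(r₂/r₁)/(2πkL) per layer, in series:
R_carbon steel pipe wall = ln(123/115)/(2π×49.5×1) = 2.162×10^-4 K/W
R_vermiculite fill = ln(183/123)/(2π×0.0687×1) = 0.9204 K/W
R_total = 0.9206 K/W
Q = ΔT/R_total = 365/0.9206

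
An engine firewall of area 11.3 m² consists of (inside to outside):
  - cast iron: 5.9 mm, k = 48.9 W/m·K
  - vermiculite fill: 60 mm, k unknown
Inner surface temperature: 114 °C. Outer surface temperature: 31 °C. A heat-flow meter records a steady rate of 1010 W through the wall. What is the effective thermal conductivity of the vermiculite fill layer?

k ≈ 0.0646 W/(m·K)

Treating each layer as a thermal resistance in series:
R_cast iron = L/(kA) = 0.0059/(48.9×11.3) = 1.068×10^-5 K/W
Sum of known resistances R_other = 1.068×10^-5 K/W
Total R = ΔT/Q = 83/1010 = 0.08218 K/W
R_vermiculite fill = R_total − R_other = 0.08217 K/W
k = L/(R·A) = 0.06/(0.08217×11.3)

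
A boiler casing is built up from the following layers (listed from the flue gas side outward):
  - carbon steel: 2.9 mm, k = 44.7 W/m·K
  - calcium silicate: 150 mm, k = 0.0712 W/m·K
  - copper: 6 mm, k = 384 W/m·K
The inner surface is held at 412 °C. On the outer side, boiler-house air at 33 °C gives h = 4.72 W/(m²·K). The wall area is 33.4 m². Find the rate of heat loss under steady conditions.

Q ≈ 5460 W

Thermal resistances in series:
R_carbon steel = L/(kA) = 0.0029/(44.7×33.4) = 1.942×10^-6 K/W
R_calcium silicate = L/(kA) = 0.15/(0.0712×33.4) = 0.06308 K/W
R_copper = L/(kA) = 0.006/(384×33.4) = 4.678×10^-7 K/W
R_outer film = 1/(h_o·A) = 1/(4.72×33.4) = 0.006343 K/W
R_total = 0.06942 K/W
Q = ΔT / R_total = 379 / 0.06942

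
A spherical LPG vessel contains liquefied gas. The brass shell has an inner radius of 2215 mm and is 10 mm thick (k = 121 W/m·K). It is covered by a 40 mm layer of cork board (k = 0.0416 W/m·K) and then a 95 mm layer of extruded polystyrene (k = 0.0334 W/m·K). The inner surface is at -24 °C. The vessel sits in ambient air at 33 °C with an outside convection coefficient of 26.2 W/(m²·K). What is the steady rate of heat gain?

Q ≈ 982 W

Spherical conduction: R = (1/r_in − 1/r_out)/(4πk) per layer; series-sum.
R_brass shell = (1/2.215 − 1/2.225)/(4π×121) = 1.334×10^-6 K/W
R_cork board = (1/2.225 − 1/2.265)/(4π×0.0416) = 0.01518 K/W
R_extruded polystyrene = (1/2.265 − 1/2.36)/(4π×0.0334) = 0.04234 K/W
R_outer film = 1/(h·4πr_o²) = 1/(26.2×4π×2.36²) = 5.453×10^-4 K/W
R_total = 0.05807 K/W
Q = ΔT/R_total = 57/0.05807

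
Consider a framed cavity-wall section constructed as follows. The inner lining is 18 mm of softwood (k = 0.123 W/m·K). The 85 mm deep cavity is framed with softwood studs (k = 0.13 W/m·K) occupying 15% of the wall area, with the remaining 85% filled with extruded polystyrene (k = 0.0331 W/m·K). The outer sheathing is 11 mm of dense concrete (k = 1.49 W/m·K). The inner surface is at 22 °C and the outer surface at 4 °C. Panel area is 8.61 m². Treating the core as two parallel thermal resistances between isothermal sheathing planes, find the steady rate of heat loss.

Sheathing layers in series; stud and cavity paths in parallel between them.
R_inner = 0.018/(0.123×8.61) = 0.017 K/W
R_stud  = 0.085/(0.13×0.15×8.61) = 0.5063 K/W
R_cav   = 0.085/(0.0331×0.85×8.61) = 0.3509 K/W
1/R_core = 1/R_stud + 1/R_cav → R_core = 0.2072 K/W
R_outer = 0.011/(1.49×8.61) = 8.574×10^-4 K/W
R_total = 0.2251 K/W
Q = ΔT/R_total = 18/0.2251

Q ≈ 80 W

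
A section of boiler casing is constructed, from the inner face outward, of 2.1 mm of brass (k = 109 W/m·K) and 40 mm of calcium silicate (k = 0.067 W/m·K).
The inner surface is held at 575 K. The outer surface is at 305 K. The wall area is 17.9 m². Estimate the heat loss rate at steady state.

Q ≈ 8100 W

Using the resistance-network approach (series):
R_brass = L/(kA) = 0.0021/(109×17.9) = 1.076×10^-6 K/W
R_calcium silicate = L/(kA) = 0.04/(0.067×17.9) = 0.03335 K/W
R_total = 0.03335 K/W
Q = ΔT / R_total = 270 / 0.03335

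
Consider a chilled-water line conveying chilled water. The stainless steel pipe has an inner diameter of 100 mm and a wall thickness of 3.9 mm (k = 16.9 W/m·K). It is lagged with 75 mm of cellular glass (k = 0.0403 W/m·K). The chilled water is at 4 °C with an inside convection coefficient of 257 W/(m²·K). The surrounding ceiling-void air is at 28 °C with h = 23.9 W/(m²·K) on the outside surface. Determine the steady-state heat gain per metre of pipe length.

Treating each annulus and film as a series resistance:
R_inner film = 1/(h_i·2πr₁L) = 1/(257×2π×0.05×1) = 0.01239 K/W
R_stainless steel pipe wall = ln(53.9/50)/(2π×16.9×1) = 7.073×10^-4 K/W
R_cellular glass = ln(128.9/53.9)/(2π×0.0403×1) = 3.443 K/W
R_outer film = 1/(h_o·2πr_oL) = 1/(23.9×2π×0.1289×1) = 0.05166 K/W
R_total = 3.508 K/W
Q = ΔT/R_total = 24/3.508

q′ ≈ 6.84 W/m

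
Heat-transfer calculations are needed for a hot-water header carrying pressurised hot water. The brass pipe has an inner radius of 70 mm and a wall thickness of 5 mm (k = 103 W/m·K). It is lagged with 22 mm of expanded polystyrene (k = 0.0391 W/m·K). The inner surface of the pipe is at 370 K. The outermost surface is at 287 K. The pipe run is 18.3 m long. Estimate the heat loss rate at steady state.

Q ≈ 1450 W

Treating each annulus and film as a series resistance:
R_brass pipe wall = ln(75/70)/(2π×103×18.3) = 5.826×10^-6 K/W
R_expanded polystyrene = ln(97/75)/(2π×0.0391×18.3) = 0.05721 K/W
R_total = 0.05722 K/W
Q = ΔT/R_total = 83/0.05722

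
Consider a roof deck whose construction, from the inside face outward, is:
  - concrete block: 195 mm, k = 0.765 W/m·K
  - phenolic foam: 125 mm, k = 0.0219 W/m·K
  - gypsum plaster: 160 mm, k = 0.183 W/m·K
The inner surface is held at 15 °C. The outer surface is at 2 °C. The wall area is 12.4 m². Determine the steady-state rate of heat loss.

Thermal resistances in series:
R_concrete block = L/(kA) = 0.195/(0.765×12.4) = 0.02056 K/W
R_phenolic foam = L/(kA) = 0.125/(0.0219×12.4) = 0.4603 K/W
R_gypsum plaster = L/(kA) = 0.16/(0.183×12.4) = 0.07051 K/W
R_total = 0.5514 K/W
Q = ΔT / R_total = 13 / 0.5514

Q ≈ 23.6 W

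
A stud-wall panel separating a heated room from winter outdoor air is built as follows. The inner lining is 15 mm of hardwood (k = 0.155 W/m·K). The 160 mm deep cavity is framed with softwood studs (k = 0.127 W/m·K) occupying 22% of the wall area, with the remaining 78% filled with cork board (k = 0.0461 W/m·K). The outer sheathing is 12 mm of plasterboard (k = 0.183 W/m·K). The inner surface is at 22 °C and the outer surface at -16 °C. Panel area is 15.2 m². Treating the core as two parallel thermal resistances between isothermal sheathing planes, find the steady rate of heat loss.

Q ≈ 217 W

Sheathing layers in series; stud and cavity paths in parallel between them.
R_inner = 0.015/(0.155×15.2) = 0.006367 K/W
R_stud  = 0.16/(0.127×0.22×15.2) = 0.3767 K/W
R_cav   = 0.16/(0.0461×0.78×15.2) = 0.2927 K/W
1/R_core = 1/R_stud + 1/R_cav → R_core = 0.1647 K/W
R_outer = 0.012/(0.183×15.2) = 0.004314 K/W
R_total = 0.1754 K/W
Q = ΔT/R_total = 38/0.1754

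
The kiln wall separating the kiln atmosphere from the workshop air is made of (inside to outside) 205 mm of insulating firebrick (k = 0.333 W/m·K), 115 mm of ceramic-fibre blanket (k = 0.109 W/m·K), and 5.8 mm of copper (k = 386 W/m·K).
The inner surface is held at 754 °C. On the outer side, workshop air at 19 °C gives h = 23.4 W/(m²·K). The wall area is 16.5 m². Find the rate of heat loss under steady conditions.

Treating each layer as a thermal resistance in series:
R_insulating firebrick = L/(kA) = 0.205/(0.333×16.5) = 0.03731 K/W
R_ceramic-fibre blanket = L/(kA) = 0.115/(0.109×16.5) = 0.06394 K/W
R_copper = L/(kA) = 0.0058/(386×16.5) = 9.107×10^-7 K/W
R_outer film = 1/(h_o·A) = 1/(23.4×16.5) = 0.00259 K/W
R_total = 0.1038 K/W
Q = ΔT / R_total = 735 / 0.1038

Q ≈ 7080 W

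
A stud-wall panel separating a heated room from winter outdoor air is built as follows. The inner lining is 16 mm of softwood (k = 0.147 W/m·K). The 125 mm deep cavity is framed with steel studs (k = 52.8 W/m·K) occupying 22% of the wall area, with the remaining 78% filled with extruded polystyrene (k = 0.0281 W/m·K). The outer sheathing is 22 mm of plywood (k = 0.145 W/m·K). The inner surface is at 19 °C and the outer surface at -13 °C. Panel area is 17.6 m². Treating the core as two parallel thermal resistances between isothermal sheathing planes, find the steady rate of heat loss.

Sheathing layers in series; stud and cavity paths in parallel between them.
R_inner = 0.016/(0.147×17.6) = 0.006184 K/W
R_stud  = 0.125/(52.8×0.22×17.6) = 6.114×10^-4 K/W
R_cav   = 0.125/(0.0281×0.78×17.6) = 0.324 K/W
1/R_core = 1/R_stud + 1/R_cav → R_core = 6.103×10^-4 K/W
R_outer = 0.022/(0.145×17.6) = 0.008621 K/W
R_total = 0.01542 K/W
Q = ΔT/R_total = 32/0.01542

Q ≈ 2080 W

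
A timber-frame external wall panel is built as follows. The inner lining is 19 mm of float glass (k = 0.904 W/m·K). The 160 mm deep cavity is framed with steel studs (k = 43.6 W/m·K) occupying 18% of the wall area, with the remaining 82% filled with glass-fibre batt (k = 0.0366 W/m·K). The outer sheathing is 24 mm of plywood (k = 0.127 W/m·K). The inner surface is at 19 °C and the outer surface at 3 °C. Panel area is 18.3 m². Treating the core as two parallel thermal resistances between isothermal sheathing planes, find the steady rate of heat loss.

Q ≈ 1270 W

Sheathing layers in series; stud and cavity paths in parallel between them.
R_inner = 0.019/(0.904×18.3) = 0.001149 K/W
R_stud  = 0.16/(43.6×0.18×18.3) = 0.001114 K/W
R_cav   = 0.16/(0.0366×0.82×18.3) = 0.2913 K/W
1/R_core = 1/R_stud + 1/R_cav → R_core = 0.00111 K/W
R_outer = 0.024/(0.127×18.3) = 0.01033 K/W
R_total = 0.01258 K/W
Q = ΔT/R_total = 16/0.01258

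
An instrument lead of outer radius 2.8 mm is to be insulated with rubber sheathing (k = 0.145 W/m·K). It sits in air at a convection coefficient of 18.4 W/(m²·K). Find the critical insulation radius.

For a cylinder r_cr = k/h = 0.145/18.4
r_cr = 7.88 mm; since the bare radius (2.8 mm) is below r_cr, adding a thin layer of insulation will *increase* heat loss.

r_cr ≈ 7.88 mm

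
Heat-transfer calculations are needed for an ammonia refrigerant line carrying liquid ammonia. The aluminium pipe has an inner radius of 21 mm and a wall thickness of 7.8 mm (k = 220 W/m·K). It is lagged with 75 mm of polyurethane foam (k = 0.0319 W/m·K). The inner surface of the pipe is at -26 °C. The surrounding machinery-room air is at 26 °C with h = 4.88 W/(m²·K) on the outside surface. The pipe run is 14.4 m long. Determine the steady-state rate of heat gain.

Q ≈ 112 W

For a radial system each layer contributes R = ln(r_out/r_in)/(2πkL); films add R = 1/(hA).
R_aluminium pipe wall = ln(28.8/21)/(2π×220×14.4) = 1.587×10^-5 K/W
R_polyurethane foam = ln(103.8/28.8)/(2π×0.0319×14.4) = 0.4442 K/W
R_outer film = 1/(h_o·2πr_oL) = 1/(4.88×2π×0.1038×14.4) = 0.02182 K/W
R_total = 0.466 K/W
Q = ΔT/R_total = 52/0.466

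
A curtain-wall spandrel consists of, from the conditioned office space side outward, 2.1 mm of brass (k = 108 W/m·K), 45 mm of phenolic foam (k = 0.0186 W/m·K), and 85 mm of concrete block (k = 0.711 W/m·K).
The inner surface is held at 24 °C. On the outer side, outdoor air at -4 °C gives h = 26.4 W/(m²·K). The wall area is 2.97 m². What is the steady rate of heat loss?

Q ≈ 32.3 W

Series thermal resistances:
R_brass = L/(kA) = 0.0021/(108×2.97) = 6.547×10^-6 K/W
R_phenolic foam = L/(kA) = 0.045/(0.0186×2.97) = 0.8146 K/W
R_concrete block = L/(kA) = 0.085/(0.711×2.97) = 0.04025 K/W
R_outer film = 1/(h_o·A) = 1/(26.4×2.97) = 0.01275 K/W
R_total = 0.8676 K/W
Q = ΔT / R_total = 28 / 0.8676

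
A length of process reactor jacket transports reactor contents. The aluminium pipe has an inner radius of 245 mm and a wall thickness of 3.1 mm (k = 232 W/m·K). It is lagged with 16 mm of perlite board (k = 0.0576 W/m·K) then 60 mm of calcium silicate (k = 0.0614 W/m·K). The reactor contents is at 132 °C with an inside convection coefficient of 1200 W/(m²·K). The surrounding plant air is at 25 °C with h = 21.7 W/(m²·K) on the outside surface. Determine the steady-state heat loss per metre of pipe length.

Treating each annulus and film as a series resistance:
R_inner film = 1/(h_i·2πr₁L) = 1/(1200×2π×0.245×1) = 5.413×10^-4 K/W
R_aluminium pipe wall = ln(248.1/245)/(2π×232×1) = 8.626×10^-6 K/W
R_perlite board = ln(264.1/248.1)/(2π×0.0576×1) = 0.1727 K/W
R_calcium silicate = ln(324.1/264.1)/(2π×0.0614×1) = 0.5307 K/W
R_outer film = 1/(h_o·2πr_oL) = 1/(21.7×2π×0.3241×1) = 0.02263 K/W
R_total = 0.7265 K/W
Q = ΔT/R_total = 107/0.7265

q′ ≈ 147 W/m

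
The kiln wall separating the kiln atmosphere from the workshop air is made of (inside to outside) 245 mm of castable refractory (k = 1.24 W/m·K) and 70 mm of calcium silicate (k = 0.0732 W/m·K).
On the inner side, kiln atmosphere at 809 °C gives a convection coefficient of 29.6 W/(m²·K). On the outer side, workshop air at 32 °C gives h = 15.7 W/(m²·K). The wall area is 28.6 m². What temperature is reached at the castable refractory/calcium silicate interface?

T ≈ 665 °C

Thermal resistances in series:
R_inner film = 1/(h_i·A) = 1/(29.6×28.6) = 0.001181 K/W
R_castable refractory = L/(kA) = 0.245/(1.24×28.6) = 0.006908 K/W
R_calcium silicate = L/(kA) = 0.07/(0.0732×28.6) = 0.03344 K/W
R_outer film = 1/(h_o·A) = 1/(15.7×28.6) = 0.002227 K/W
R_total = 0.04375 K/W;  Q = ΔT/R_total = 777/0.04375 = 17760 W
T_interface = T_inner − Q·ΣR(inner→interface) = 809 − 17800×0.00809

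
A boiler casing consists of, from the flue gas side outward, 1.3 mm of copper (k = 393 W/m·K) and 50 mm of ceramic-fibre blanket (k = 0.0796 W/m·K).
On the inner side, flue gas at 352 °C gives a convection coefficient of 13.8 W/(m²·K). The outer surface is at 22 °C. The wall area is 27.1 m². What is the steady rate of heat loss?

Q ≈ 12800 W

Series thermal resistances:
R_inner film = 1/(h_i·A) = 1/(13.8×27.1) = 0.002674 K/W
R_copper = L/(kA) = 0.0013/(393×27.1) = 1.221×10^-7 K/W
R_ceramic-fibre blanket = L/(kA) = 0.05/(0.0796×27.1) = 0.02318 K/W
R_total = 0.02585 K/W
Q = ΔT / R_total = 330 / 0.02585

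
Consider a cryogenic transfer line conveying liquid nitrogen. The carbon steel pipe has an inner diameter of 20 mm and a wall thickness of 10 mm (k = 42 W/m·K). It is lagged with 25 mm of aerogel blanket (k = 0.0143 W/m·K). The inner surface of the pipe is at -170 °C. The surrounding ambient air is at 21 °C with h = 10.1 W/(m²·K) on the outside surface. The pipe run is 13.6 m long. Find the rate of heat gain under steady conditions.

Cylindrical conduction, so R = ln(r₂/r₁)/(2πkL) per layer, in series:
R_carbon steel pipe wall = ln(20/10)/(2π×42×13.6) = 1.931×10^-4 K/W
R_aerogel blanket = ln(45/20)/(2π×0.0143×13.6) = 0.6636 K/W
R_outer film = 1/(h_o·2πr_oL) = 1/(10.1×2π×0.045×13.6) = 0.02575 K/W
R_total = 0.6896 K/W
Q = ΔT/R_total = 191/0.6896

Q ≈ 277 W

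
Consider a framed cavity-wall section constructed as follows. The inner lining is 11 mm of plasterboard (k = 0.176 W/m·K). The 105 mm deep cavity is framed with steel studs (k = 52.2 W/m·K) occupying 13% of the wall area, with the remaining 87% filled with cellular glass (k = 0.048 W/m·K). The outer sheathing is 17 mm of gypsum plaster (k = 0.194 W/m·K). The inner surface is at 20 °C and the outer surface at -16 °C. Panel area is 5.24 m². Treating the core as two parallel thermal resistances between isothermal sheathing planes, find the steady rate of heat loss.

Q ≈ 1140 W

Sheathing layers in series; stud and cavity paths in parallel between them.
R_inner = 0.011/(0.176×5.24) = 0.01193 K/W
R_stud  = 0.105/(52.2×0.13×5.24) = 0.002953 K/W
R_cav   = 0.105/(0.048×0.87×5.24) = 0.4798 K/W
1/R_core = 1/R_stud + 1/R_cav → R_core = 0.002935 K/W
R_outer = 0.017/(0.194×5.24) = 0.01672 K/W
R_total = 0.03159 K/W
Q = ΔT/R_total = 36/0.03159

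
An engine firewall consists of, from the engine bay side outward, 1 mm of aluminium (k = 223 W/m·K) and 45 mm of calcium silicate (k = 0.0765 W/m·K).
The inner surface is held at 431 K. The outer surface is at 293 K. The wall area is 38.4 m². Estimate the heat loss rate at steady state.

Q ≈ 9010 W

Model the wall as resistances in series:
R_aluminium = L/(kA) = 0.001/(223×38.4) = 1.168×10^-7 K/W
R_calcium silicate = L/(kA) = 0.045/(0.0765×38.4) = 0.01532 K/W
R_total = 0.01532 K/W
Q = ΔT / R_total = 138 / 0.01532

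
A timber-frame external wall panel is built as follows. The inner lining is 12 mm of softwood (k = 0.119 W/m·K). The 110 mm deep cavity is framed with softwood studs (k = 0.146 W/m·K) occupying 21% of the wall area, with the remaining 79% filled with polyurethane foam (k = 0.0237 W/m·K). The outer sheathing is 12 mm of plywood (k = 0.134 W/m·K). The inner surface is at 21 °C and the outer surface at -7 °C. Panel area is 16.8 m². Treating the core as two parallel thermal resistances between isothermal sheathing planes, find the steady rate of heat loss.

Q ≈ 195 W

Sheathing layers in series; stud and cavity paths in parallel between them.
R_inner = 0.012/(0.119×16.8) = 0.006002 K/W
R_stud  = 0.11/(0.146×0.21×16.8) = 0.2136 K/W
R_cav   = 0.11/(0.0237×0.79×16.8) = 0.3497 K/W
1/R_core = 1/R_stud + 1/R_cav → R_core = 0.1326 K/W
R_outer = 0.012/(0.134×16.8) = 0.00533 K/W
R_total = 0.1439 K/W
Q = ΔT/R_total = 28/0.1439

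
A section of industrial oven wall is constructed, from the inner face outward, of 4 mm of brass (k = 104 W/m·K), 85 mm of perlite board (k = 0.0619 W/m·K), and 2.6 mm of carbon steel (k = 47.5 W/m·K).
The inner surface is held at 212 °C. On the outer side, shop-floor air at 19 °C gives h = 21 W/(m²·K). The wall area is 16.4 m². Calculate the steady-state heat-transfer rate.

Q ≈ 2230 W

Series thermal resistances:
R_brass = L/(kA) = 0.004/(104×16.4) = 2.345×10^-6 K/W
R_perlite board = L/(kA) = 0.085/(0.0619×16.4) = 0.08373 K/W
R_carbon steel = L/(kA) = 0.0026/(47.5×16.4) = 3.338×10^-6 K/W
R_outer film = 1/(h_o·A) = 1/(21×16.4) = 0.002904 K/W
R_total = 0.08664 K/W
Q = ΔT / R_total = 193 / 0.08664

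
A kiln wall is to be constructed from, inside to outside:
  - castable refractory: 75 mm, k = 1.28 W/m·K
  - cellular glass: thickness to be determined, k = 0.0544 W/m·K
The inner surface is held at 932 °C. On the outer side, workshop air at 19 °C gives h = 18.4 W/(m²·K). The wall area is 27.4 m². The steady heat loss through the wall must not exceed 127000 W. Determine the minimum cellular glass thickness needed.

L ≈ 4.57 mm

Model the wall as resistances in series:
R_castable refractory = L/(kA) = 0.075/(1.28×27.4) = 0.002138 K/W
R_outer film = 1/(h_o·A) = 1/(18.4×27.4) = 0.001983 K/W
Sum of the known resistances R_other = 0.004122 K/W
Required total resistance R_tot = ΔT/Q_allow = 913/127000 = 0.007189 K/W
R_cellular glass = R_tot − R_other = 0.003067 K/W
L = R·k·A = 0.003067×0.0544×27.4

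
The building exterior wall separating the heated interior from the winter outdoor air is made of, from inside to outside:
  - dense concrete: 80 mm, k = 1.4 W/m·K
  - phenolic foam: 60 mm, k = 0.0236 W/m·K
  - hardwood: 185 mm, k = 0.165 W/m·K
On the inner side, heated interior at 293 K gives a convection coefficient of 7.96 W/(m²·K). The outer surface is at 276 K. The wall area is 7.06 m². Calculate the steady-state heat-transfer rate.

Using the resistance-network approach (series):
R_inner film = 1/(h_i·A) = 1/(7.96×7.06) = 0.01779 K/W
R_dense concrete = L/(kA) = 0.08/(1.4×7.06) = 0.008094 K/W
R_phenolic foam = L/(kA) = 0.06/(0.0236×7.06) = 0.3601 K/W
R_hardwood = L/(kA) = 0.185/(0.165×7.06) = 0.1588 K/W
R_total = 0.5448 K/W
Q = ΔT / R_total = 17 / 0.5448

Q ≈ 31.2 W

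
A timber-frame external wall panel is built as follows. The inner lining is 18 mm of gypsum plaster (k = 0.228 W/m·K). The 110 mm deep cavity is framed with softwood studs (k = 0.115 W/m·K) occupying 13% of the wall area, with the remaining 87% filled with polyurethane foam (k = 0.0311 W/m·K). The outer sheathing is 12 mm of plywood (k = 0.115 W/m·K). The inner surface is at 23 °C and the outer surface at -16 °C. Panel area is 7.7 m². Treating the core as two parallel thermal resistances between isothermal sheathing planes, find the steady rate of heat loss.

Sheathing layers in series; stud and cavity paths in parallel between them.
R_inner = 0.018/(0.228×7.7) = 0.01025 K/W
R_stud  = 0.11/(0.115×0.13×7.7) = 0.9556 K/W
R_cav   = 0.11/(0.0311×0.87×7.7) = 0.528 K/W
1/R_core = 1/R_stud + 1/R_cav → R_core = 0.3401 K/W
R_outer = 0.012/(0.115×7.7) = 0.01355 K/W
R_total = 0.3639 K/W
Q = ΔT/R_total = 39/0.3639

Q ≈ 107 W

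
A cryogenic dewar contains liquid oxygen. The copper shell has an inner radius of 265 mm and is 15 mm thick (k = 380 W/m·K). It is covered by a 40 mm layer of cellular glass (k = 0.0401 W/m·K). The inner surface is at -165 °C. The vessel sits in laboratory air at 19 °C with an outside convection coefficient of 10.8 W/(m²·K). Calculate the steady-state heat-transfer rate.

Q ≈ 192 W

Spherical conduction: R = (1/r_in − 1/r_out)/(4πk) per layer; series-sum.
R_copper shell = (1/0.265 − 1/0.28)/(4π×380) = 4.233×10^-5 K/W
R_cellular glass = (1/0.28 − 1/0.32)/(4π×0.0401) = 0.8859 K/W
R_outer film = 1/(h·4πr_o²) = 1/(10.8×4π×0.32²) = 0.07196 K/W
R_total = 0.9579 K/W
Q = ΔT/R_total = 184/0.9579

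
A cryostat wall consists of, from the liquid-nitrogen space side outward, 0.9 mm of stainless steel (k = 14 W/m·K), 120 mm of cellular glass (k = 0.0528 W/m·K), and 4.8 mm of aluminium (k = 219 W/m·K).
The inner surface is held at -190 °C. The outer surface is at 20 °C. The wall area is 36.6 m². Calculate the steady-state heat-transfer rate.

Q ≈ 3380 W

Using the resistance-network approach (series):
R_stainless steel = L/(kA) = 0.0009/(14×36.6) = 1.756×10^-6 K/W
R_cellular glass = L/(kA) = 0.12/(0.0528×36.6) = 0.0621 K/W
R_aluminium = L/(kA) = 0.0048/(219×36.6) = 5.988×10^-7 K/W
R_total = 0.0621 K/W
Q = ΔT / R_total = 210 / 0.0621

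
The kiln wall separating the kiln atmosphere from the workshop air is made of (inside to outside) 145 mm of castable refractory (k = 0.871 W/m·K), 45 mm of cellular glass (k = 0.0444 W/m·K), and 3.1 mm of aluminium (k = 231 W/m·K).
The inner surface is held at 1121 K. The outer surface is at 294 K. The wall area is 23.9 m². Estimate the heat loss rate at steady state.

Q ≈ 16800 W

Series thermal resistances:
R_castable refractory = L/(kA) = 0.145/(0.871×23.9) = 0.006965 K/W
R_cellular glass = L/(kA) = 0.045/(0.0444×23.9) = 0.04241 K/W
R_aluminium = L/(kA) = 0.0031/(231×23.9) = 5.615×10^-7 K/W
R_total = 0.04937 K/W
Q = ΔT / R_total = 827 / 0.04937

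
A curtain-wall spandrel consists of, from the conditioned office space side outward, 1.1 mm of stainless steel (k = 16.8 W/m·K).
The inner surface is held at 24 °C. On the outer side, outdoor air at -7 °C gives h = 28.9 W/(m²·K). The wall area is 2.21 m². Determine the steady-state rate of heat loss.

Series thermal resistances:
R_stainless steel = L/(kA) = 0.0011/(16.8×2.21) = 2.963×10^-5 K/W
R_outer film = 1/(h_o·A) = 1/(28.9×2.21) = 0.01566 K/W
R_total = 0.01569 K/W
Q = ΔT / R_total = 31 / 0.01569

Q ≈ 1980 W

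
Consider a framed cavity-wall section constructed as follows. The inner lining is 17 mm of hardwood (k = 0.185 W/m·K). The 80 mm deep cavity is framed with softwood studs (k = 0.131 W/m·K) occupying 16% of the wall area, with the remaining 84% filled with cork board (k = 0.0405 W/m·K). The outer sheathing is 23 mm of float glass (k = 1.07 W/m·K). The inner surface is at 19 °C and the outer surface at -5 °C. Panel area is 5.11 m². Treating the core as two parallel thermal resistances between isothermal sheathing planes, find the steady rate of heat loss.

Q ≈ 78.2 W

Sheathing layers in series; stud and cavity paths in parallel between them.
R_inner = 0.017/(0.185×5.11) = 0.01798 K/W
R_stud  = 0.08/(0.131×0.16×5.11) = 0.7469 K/W
R_cav   = 0.08/(0.0405×0.84×5.11) = 0.4602 K/W
1/R_core = 1/R_stud + 1/R_cav → R_core = 0.2848 K/W
R_outer = 0.023/(1.07×5.11) = 0.004207 K/W
R_total = 0.3069 K/W
Q = ΔT/R_total = 24/0.3069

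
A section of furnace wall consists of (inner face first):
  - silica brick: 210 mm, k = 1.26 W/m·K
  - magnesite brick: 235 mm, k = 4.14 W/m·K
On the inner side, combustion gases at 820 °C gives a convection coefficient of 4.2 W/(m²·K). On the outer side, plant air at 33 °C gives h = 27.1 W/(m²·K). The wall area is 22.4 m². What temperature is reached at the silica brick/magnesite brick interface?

T ≈ 181 °C

Thermal resistances in series:
R_inner film = 1/(h_i·A) = 1/(4.2×22.4) = 0.01063 K/W
R_silica brick = L/(kA) = 0.21/(1.26×22.4) = 0.00744 K/W
R_magnesite brick = L/(kA) = 0.235/(4.14×22.4) = 0.002534 K/W
R_outer film = 1/(h_o·A) = 1/(27.1×22.4) = 0.001647 K/W
R_total = 0.02225 K/W;  Q = ΔT/R_total = 787/0.02225 = 35370 W
T_interface = T_inner − Q·ΣR(inner→interface) = 820 − 35400×0.01807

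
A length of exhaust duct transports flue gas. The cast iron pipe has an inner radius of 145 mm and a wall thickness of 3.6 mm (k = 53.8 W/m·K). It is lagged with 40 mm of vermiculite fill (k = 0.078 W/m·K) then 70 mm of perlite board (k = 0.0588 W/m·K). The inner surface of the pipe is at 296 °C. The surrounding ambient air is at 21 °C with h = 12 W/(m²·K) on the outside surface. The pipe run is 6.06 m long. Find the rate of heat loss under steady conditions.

Q ≈ 1200 W

Cylindrical conduction, so R = ln(r₂/r₁)/(2πkL) per layer, in series:
R_cast iron pipe wall = ln(148.6/145)/(2π×53.8×6.06) = 1.197×10^-5 K/W
R_vermiculite fill = ln(188.6/148.6)/(2π×0.078×6.06) = 0.08026 K/W
R_perlite board = ln(258.6/188.6)/(2π×0.0588×6.06) = 0.141 K/W
R_outer film = 1/(h_o·2πr_oL) = 1/(12×2π×0.2586×6.06) = 0.008463 K/W
R_total = 0.2297 K/W
Q = ΔT/R_total = 275/0.2297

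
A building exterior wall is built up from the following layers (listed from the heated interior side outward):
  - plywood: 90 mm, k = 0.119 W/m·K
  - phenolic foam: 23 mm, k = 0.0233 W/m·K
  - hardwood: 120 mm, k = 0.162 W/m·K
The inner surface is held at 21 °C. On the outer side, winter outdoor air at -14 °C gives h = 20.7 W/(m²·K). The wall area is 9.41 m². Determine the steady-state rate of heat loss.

Q ≈ 130 W

Using the resistance-network approach (series):
R_plywood = L/(kA) = 0.09/(0.119×9.41) = 0.08037 K/W
R_phenolic foam = L/(kA) = 0.023/(0.0233×9.41) = 0.1049 K/W
R_hardwood = L/(kA) = 0.12/(0.162×9.41) = 0.07872 K/W
R_outer film = 1/(h_o·A) = 1/(20.7×9.41) = 0.005134 K/W
R_total = 0.2691 K/W
Q = ΔT / R_total = 35 / 0.2691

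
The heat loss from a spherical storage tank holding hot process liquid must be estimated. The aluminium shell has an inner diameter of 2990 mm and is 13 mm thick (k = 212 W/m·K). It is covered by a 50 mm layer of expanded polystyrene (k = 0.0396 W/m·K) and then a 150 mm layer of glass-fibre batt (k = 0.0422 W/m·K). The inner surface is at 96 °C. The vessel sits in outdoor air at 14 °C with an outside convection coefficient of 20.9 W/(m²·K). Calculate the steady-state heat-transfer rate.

Q ≈ 545 W

Radial (spherical) resistances in series:
R_aluminium shell = (1/1.495 − 1/1.508)/(4π×212) = 2.164×10^-6 K/W
R_expanded polystyrene = (1/1.508 − 1/1.558)/(4π×0.0396) = 0.04277 K/W
R_glass-fibre batt = (1/1.558 − 1/1.708)/(4π×0.0422) = 0.1063 K/W
R_outer film = 1/(h·4πr_o²) = 1/(20.9×4π×1.708²) = 0.001305 K/W
R_total = 0.1504 K/W
Q = ΔT/R_total = 82/0.1504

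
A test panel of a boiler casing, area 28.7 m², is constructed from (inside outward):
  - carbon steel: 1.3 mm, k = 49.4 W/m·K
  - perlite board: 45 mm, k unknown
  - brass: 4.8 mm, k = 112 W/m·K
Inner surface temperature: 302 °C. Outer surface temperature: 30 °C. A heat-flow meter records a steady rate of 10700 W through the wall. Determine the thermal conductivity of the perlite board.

k ≈ 0.0617 W/(m·K)

Model the wall as resistances in series:
R_carbon steel = L/(kA) = 0.0013/(49.4×28.7) = 9.169×10^-7 K/W
R_brass = L/(kA) = 0.0048/(112×28.7) = 1.493×10^-6 K/W
Sum of known resistances R_other = 2.41×10^-6 K/W
Total R = ΔT/Q = 272/10700 = 0.02542 K/W
R_perlite board = R_total − R_other = 0.02542 K/W
k = L/(R·A) = 0.045/(0.02542×28.7)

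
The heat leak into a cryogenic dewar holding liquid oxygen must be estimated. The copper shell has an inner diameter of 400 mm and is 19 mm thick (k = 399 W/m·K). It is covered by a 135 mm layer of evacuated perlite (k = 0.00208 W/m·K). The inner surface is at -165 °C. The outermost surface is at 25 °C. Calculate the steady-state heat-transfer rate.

Q ≈ 2.85 W

For a spherical shell R = (1/r₁ − 1/r₂)/(4πk); film R = 1/(h·4πr²). In series:
R_copper shell = (1/0.2 − 1/0.219)/(4π×399) = 8.652×10^-5 K/W
R_evacuated perlite = (1/0.219 − 1/0.354)/(4π×0.00208) = 66.62 K/W
R_total = 66.62 K/W
Q = ΔT/R_total = 190/66.62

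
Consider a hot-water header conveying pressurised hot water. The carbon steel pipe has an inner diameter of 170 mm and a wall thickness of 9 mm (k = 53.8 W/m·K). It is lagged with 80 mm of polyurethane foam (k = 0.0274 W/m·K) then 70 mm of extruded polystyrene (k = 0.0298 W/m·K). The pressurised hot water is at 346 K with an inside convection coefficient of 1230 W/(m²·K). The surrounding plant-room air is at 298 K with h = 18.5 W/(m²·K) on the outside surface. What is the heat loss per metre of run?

q′ ≈ 8.86 W/m

Per-layer cylindrical resistances, series-summed:
R_inner film = 1/(h_i·2πr₁L) = 1/(1230×2π×0.085×1) = 0.001522 K/W
R_carbon steel pipe wall = ln(94/85)/(2π×53.8×1) = 2.977×10^-4 K/W
R_polyurethane foam = ln(174/94)/(2π×0.0274×1) = 3.577 K/W
R_extruded polystyrene = ln(244/174)/(2π×0.0298×1) = 1.806 K/W
R_outer film = 1/(h_o·2πr_oL) = 1/(18.5×2π×0.244×1) = 0.03526 K/W
R_total = 5.42 K/W
Q = ΔT/R_total = 48/5.42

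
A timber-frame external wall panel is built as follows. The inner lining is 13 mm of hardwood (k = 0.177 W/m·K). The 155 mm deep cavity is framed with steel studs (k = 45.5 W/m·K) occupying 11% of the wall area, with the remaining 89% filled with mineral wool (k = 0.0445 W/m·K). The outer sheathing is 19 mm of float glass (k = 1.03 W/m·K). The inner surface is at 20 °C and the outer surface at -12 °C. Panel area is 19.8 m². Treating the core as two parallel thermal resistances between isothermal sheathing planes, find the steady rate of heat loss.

Q ≈ 5170 W

Sheathing layers in series; stud and cavity paths in parallel between them.
R_inner = 0.013/(0.177×19.8) = 0.003709 K/W
R_stud  = 0.155/(45.5×0.11×19.8) = 0.001564 K/W
R_cav   = 0.155/(0.0445×0.89×19.8) = 0.1977 K/W
1/R_core = 1/R_stud + 1/R_cav → R_core = 0.001552 K/W
R_outer = 0.019/(1.03×19.8) = 9.316×10^-4 K/W
R_total = 0.006193 K/W
Q = ΔT/R_total = 32/0.006193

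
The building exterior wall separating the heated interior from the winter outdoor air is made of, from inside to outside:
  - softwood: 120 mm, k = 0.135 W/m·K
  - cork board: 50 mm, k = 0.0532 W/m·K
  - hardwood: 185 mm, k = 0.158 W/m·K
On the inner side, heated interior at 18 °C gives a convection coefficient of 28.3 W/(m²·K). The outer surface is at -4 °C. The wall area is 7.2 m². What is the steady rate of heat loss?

Using the resistance-network approach (series):
R_inner film = 1/(h_i·A) = 1/(28.3×7.2) = 0.004908 K/W
R_softwood = L/(kA) = 0.12/(0.135×7.2) = 0.1235 K/W
R_cork board = L/(kA) = 0.05/(0.0532×7.2) = 0.1305 K/W
R_hardwood = L/(kA) = 0.185/(0.158×7.2) = 0.1626 K/W
R_total = 0.4215 K/W
Q = ΔT / R_total = 22 / 0.4215

Q ≈ 52.2 W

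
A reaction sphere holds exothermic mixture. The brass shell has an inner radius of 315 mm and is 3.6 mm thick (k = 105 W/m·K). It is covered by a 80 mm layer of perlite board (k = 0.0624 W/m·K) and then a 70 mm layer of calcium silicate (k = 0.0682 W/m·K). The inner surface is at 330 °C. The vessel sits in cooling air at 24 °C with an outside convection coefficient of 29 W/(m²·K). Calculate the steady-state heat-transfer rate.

For a spherical shell R = (1/r₁ − 1/r₂)/(4πk); film R = 1/(h·4πr²). In series:
R_brass shell = (1/0.315 − 1/0.3186)/(4π×105) = 2.719×10^-5 K/W
R_perlite board = (1/0.3186 − 1/0.3986)/(4π×0.0624) = 0.8034 K/W
R_calcium silicate = (1/0.3986 − 1/0.4686)/(4π×0.0682) = 0.4373 K/W
R_outer film = 1/(h·4πr_o²) = 1/(29×4π×0.4686²) = 0.0125 K/W
R_total = 1.253 K/W
Q = ΔT/R_total = 306/1.253

Q ≈ 244 W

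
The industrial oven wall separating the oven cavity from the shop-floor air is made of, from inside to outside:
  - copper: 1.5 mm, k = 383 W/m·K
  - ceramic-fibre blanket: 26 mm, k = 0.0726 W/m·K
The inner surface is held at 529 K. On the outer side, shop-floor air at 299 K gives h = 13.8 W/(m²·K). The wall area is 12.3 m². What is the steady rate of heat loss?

Q ≈ 6570 W

Series thermal resistances:
R_copper = L/(kA) = 0.0015/(383×12.3) = 3.184×10^-7 K/W
R_ceramic-fibre blanket = L/(kA) = 0.026/(0.0726×12.3) = 0.02912 K/W
R_outer film = 1/(h_o·A) = 1/(13.8×12.3) = 0.005891 K/W
R_total = 0.03501 K/W
Q = ΔT / R_total = 230 / 0.03501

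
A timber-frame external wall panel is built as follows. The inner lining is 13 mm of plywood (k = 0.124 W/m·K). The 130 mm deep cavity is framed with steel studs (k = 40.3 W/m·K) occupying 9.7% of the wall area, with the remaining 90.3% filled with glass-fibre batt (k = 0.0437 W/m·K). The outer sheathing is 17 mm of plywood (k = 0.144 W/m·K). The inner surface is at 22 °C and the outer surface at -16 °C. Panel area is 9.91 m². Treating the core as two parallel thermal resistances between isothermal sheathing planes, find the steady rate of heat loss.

Sheathing layers in series; stud and cavity paths in parallel between them.
R_inner = 0.013/(0.124×9.91) = 0.01058 K/W
R_stud  = 0.13/(40.3×0.097×9.91) = 0.003356 K/W
R_cav   = 0.13/(0.0437×0.903×9.91) = 0.3324 K/W
1/R_core = 1/R_stud + 1/R_cav → R_core = 0.003322 K/W
R_outer = 0.017/(0.144×9.91) = 0.01191 K/W
R_total = 0.02581 K/W
Q = ΔT/R_total = 38/0.02581

Q ≈ 1470 W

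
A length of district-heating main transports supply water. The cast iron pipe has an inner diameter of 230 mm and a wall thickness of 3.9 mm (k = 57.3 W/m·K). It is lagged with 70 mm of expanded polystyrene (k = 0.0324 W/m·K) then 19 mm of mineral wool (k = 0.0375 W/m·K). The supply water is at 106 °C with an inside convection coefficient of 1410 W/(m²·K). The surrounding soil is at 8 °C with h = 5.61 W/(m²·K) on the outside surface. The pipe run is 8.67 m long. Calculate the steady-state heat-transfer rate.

Cylindrical conduction, so R = ln(r₂/r₁)/(2πkL) per layer, in series:
R_inner film = 1/(h_i·2πr₁L) = 1/(1410×2π×0.115×8.67) = 1.132×10^-4 K/W
R_cast iron pipe wall = ln(118.9/115)/(2π×57.3×8.67) = 1.068×10^-5 K/W
R_expanded polystyrene = ln(188.9/118.9)/(2π×0.0324×8.67) = 0.2623 K/W
R_mineral wool = ln(207.9/188.9)/(2π×0.0375×8.67) = 0.04692 K/W
R_outer film = 1/(h_o·2πr_oL) = 1/(5.61×2π×0.2079×8.67) = 0.01574 K/W
R_total = 0.3251 K/W
Q = ΔT/R_total = 98/0.3251

Q ≈ 301 W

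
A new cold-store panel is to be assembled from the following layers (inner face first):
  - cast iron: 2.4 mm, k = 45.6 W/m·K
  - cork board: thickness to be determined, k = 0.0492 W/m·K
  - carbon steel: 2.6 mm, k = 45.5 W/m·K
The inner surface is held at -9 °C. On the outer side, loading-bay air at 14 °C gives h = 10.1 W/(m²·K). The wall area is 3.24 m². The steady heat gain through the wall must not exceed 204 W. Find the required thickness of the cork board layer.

L ≈ 13.1 mm

Model the wall as resistances in series:
R_cast iron = L/(kA) = 0.0024/(45.6×3.24) = 1.624×10^-5 K/W
R_carbon steel = L/(kA) = 0.0026/(45.5×3.24) = 1.764×10^-5 K/W
R_outer film = 1/(h_o·A) = 1/(10.1×3.24) = 0.03056 K/W
Sum of the known resistances R_other = 0.03059 K/W
Required total resistance R_tot = ΔT/Q_allow = 23/204 = 0.1127 K/W
R_cork board = R_tot − R_other = 0.08215 K/W
L = R·k·A = 0.08215×0.0492×3.24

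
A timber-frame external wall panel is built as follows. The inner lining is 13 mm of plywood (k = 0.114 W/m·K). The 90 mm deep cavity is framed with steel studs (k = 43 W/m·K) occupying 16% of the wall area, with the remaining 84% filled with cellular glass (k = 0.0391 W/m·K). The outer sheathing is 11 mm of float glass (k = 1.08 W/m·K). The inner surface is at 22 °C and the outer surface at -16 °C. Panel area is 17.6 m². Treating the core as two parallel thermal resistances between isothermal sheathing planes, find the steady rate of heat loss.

Q ≈ 4870 W

Sheathing layers in series; stud and cavity paths in parallel between them.
R_inner = 0.013/(0.114×17.6) = 0.006479 K/W
R_stud  = 0.09/(43×0.16×17.6) = 7.433×10^-4 K/W
R_cav   = 0.09/(0.0391×0.84×17.6) = 0.1557 K/W
1/R_core = 1/R_stud + 1/R_cav → R_core = 7.397×10^-4 K/W
R_outer = 0.011/(1.08×17.6) = 5.787×10^-4 K/W
R_total = 0.007798 K/W
Q = ΔT/R_total = 38/0.007798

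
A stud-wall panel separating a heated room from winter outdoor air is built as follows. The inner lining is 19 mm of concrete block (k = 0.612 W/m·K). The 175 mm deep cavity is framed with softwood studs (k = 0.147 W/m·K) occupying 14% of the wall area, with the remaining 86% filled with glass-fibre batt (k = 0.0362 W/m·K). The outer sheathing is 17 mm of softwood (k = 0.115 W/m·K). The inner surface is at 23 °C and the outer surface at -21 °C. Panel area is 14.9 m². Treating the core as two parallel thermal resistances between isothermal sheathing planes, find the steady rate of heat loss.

Q ≈ 184 W

Sheathing layers in series; stud and cavity paths in parallel between them.
R_inner = 0.019/(0.612×14.9) = 0.002084 K/W
R_stud  = 0.175/(0.147×0.14×14.9) = 0.5707 K/W
R_cav   = 0.175/(0.0362×0.86×14.9) = 0.3773 K/W
1/R_core = 1/R_stud + 1/R_cav → R_core = 0.2271 K/W
R_outer = 0.017/(0.115×14.9) = 0.009921 K/W
R_total = 0.2391 K/W
Q = ΔT/R_total = 44/0.2391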